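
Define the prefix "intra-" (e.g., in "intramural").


Prefix: intra-
As in: intramural -> intra- + mural
Meaning = within


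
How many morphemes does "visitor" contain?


Word: "visitor"
Morphemes: visit / -or
Each morpheme carries meaning
= 2 morphemes


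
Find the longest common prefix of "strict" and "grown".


Word 1: "strict"
Word 2: "grown"
Comparing from start:
  Pos 0: 's' != 'g' (stop)
LCP = "" (length 0)


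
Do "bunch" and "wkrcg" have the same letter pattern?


Pattern of "bunch": [0, 1, 2, 3, 4]
Pattern of "wkrcg": [0, 1, 2, 3, 4]
Patterns match
Same pattern = Yes


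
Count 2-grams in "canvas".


Word: "canvas" (length 6)
Number of 2-grams = length - 2 + 1 = 6 - 2 + 1
= 5


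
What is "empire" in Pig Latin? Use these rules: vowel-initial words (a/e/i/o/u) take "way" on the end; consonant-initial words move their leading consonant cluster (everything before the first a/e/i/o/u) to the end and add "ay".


Word: "empire"
Starts with vowel → add 'way'
Pig Latin = "empireway"


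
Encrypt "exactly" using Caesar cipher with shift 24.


Word: "exactly"
Shift: 24
Each letter → (letter + shift) mod 26:
  'e' (4) + 24 = 2 → 'c'
  'x' (23) + 24 = 21 → 'v'
  'a' (0) + 24 = 24 → 'y'
  'c' (2) + 24 = 0 → 'a'
  't' (19) + 24 = 17 → 'r'
  'l' (11) + 24 = 9 → 'j'
  'y' (24) + 24 = 22 → 'w'
Result = "cvyarjw"


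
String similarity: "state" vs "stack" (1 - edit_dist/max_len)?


Word 1: "state" (length 5)
Word 2: "stack" (length 5)
One optimal edit sequence:
  1. keep 's'
  2. keep 't'
  3. keep 'a'
  4. substitute 't' -> 'c'  (+1)
  5. substitute 'e' -> 'k'  (+1)
Edit distance = 2
Max length = max(5, 5) = 5
Similarity = 1 - 2/5
= 0.6000


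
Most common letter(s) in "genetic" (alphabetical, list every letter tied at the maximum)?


Word: "genetic"
Letter counts:
  'c': 1
  'e': 2
  'g': 1
  'i': 1
  'n': 1
  't': 1
Maximum count = 2
Most frequent = 'e' (2 times each)


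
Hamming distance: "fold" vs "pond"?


Comparing character by character (same length = 4):
  Pos 0: 'f' vs 'p' !=
  Pos 1: 'o' vs 'o' =
  Pos 2: 'l' vs 'n' !=
  Pos 3: 'd' vs 'd' =
Hamming distance = 2


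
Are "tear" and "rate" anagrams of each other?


Word 1: "tear" → sorted: aert
Word 2: "rate" → sorted: aert
Same letters? aert == aert
Anagram = Yes


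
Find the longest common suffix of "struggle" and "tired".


Word 1: "struggle"
Word 2: "tired"
Comparing from end:
  Pos -1: 'e' != 'd' (stop)
LCS = "" (length 0)


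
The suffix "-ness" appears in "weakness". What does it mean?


Suffix: -ness
As in: weakness -> weak + -ness
Meaning = state of being


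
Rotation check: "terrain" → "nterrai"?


Word: "terrain", Candidate: "nterrai"
Method: check if candidate is substring of word+word
"terrainterrain" contains "nterrai"? Yes
Is rotation = Yes


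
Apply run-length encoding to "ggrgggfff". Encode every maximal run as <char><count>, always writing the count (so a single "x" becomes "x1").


String: "ggrgggfff"
Scanning for consecutive runs:
  'g' x 2
  'r' x 1
  'g' x 3
  'f' x 3
RLE = "g2r1g3f3"


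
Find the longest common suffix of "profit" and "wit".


Word 1: "profit"
Word 2: "wit"
Comparing from end:
  Pos -1: 't' == 't'
  Pos -2: 'i' == 'i'
  Pos -3: 'f' != 'w' (stop)
LCS = "it" (length 2)


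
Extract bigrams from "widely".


Word: "widely" (length 6)
Number of bigrams = 6 - 2 + 1 = 5
  Position 0: "wi"
  Position 1: "id"
  Position 2: "de"
  Position 3: "el"
  Position 4: "ly"
Bigrams = "wi", "id", "de", "el", "ly"


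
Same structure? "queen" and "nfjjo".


Pattern of "queen": [0, 1, 2, 2, 3]
Pattern of "nfjjo": [0, 1, 2, 2, 3]
Patterns match
Same pattern = Yes


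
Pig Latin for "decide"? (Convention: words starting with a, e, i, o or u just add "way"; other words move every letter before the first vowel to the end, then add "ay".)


Word: "decide"
Starts with consonant(s) → move to end, add 'ay'
Consonant cluster: "d"
Pig Latin = "ecideday"


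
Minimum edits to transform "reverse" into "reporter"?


Word 1: "reverse" (length 7)
Word 2: "reporter" (length 8)
One optimal edit sequence (insert/delete/substitute each cost 1):
  1. keep 'r'
  2. keep 'e'
  3. substitute 'v' -> 'p'  (+1)
  4. substitute 'e' -> 'o'  (+1)
  5. keep 'r'
  6. substitute 's' -> 't'  (+1)
  7. keep 'e'
  8. insert 'r'  (+1)
Total edit operations: 4
Edit distance = 4


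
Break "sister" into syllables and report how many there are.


Word: "sister"
Syllable breakdown: sis · ter
Counting: 2 parts
= 2 syllables


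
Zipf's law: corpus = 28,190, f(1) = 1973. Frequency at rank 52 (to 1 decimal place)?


Zipf's law: f(r) = f(1) / r
f(1) = 1973
f(52) = 1973 / 52
= 37.9 occurrences


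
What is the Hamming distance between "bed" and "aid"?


Comparing character by character (same length = 3):
  Pos 0: 'b' vs 'a' !=
  Pos 1: 'e' vs 'i' !=
  Pos 2: 'd' vs 'd' =
Hamming distance = 2


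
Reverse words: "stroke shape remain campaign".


Original: "stroke shape remain campaign"
Words (1..n): stroke | shape | remain | campaign
Reversed (n..1): campaign | remain | shape | stroke
Result = "campaign remain shape stroke"


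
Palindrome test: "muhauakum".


Word: "muhauakum"
Reversed: "mukauahum"
Forward == Backward? muhauakum != mukauahum
Palindrome = No


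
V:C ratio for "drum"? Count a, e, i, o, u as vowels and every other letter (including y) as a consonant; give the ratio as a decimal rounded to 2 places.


Word: "drum"
Vowels (a,e,i,o,u): 1
Consonants: 3
Ratio = 1/3
= 0.33


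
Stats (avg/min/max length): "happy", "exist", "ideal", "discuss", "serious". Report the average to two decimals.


Lengths: "happy"=5, "exist"=5, "ideal"=5, "discuss"=7, "serious"=7
Sum = 29, Count = 5
Average = 29/5 = 5.80
= avg=5.80, min=5, max=7


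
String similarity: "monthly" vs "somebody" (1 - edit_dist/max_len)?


Word 1: "monthly" (length 7)
Word 2: "somebody" (length 8)
One optimal edit sequence:
  1. substitute 'm' -> 's'  (+1)
  2. keep 'o'
  3. insert 'm'  (+1)
  4. substitute 'n' -> 'e'  (+1)
  5. substitute 't' -> 'b'  (+1)
  6. substitute 'h' -> 'o'  (+1)
  7. substitute 'l' -> 'd'  (+1)
  8. keep 'y'
Edit distance = 6
Max length = max(7, 8) = 8
Similarity = 1 - 6/8
= 0.2500


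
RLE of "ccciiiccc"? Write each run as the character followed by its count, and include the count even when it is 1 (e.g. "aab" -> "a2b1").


String: "ccciiiccc"
Scanning for consecutive runs:
  'c' x 3
  'i' x 3
  'c' x 3
RLE = "c3i3c3"


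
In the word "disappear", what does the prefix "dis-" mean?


Prefix: dis-
As in: disappear -> dis- + appear
Meaning = not / opposite


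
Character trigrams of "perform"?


Word: "perform" (length 7)
Number of trigrams = 7 - 3 + 1 = 5
  Position 0: "per"
  Position 1: "erf"
  Position 2: "rfo"
  Position 3: "for"
  Position 4: "orm"
Trigrams = "per", "erf", "rfo", "for", "orm"


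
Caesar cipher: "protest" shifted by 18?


Word: "protest"
Shift: 18
Each letter → (letter + shift) mod 26:
  'p' (15) + 18 = 7 → 'h'
  'r' (17) + 18 = 9 → 'j'
  'o' (14) + 18 = 6 → 'g'
  't' (19) + 18 = 11 → 'l'
  'e' (4) + 18 = 22 → 'w'
  's' (18) + 18 = 10 → 'k'
  't' (19) + 18 = 11 → 'l'
Result = "hjglwkl"


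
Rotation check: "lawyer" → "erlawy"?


Word: "lawyer", Candidate: "erlawy"
Method: check if candidate is substring of word+word
"lawyerlawyer" contains "erlawy"? Yes
Is rotation = Yes


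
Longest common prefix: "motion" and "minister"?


Word 1: "motion"
Word 2: "minister"
Comparing from start:
  Pos 0: 'm' == 'm'
  Pos 1: 'o' != 'i' (stop)
LCP = "m" (length 1)


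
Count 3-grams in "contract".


Word: "contract" (length 8)
Number of 3-grams = length - 3 + 1 = 8 - 3 + 1
= 6


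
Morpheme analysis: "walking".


Word: "walking"
Morphemes: walk | -ing
Each morpheme carries meaning
= 2 morphemes


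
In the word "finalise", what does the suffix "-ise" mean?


Suffix: -ise
Example: finalise (final + -ise)
Meaning = to make


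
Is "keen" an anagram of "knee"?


Word 1: "knee" → sorted: eekn
Word 2: "keen" → sorted: eekn
Same letters? eekn == eekn
Anagram = Yes


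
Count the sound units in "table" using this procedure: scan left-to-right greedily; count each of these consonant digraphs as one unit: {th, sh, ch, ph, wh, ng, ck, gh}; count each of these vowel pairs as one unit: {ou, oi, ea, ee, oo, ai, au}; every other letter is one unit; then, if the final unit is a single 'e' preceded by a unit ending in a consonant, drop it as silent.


Word: "table" (5 letters)
Left-to-right scan:
  [1] 't' (letter)
  [2] 'a' (letter)
  [3] 'b' (letter)
  [4] 'l' (letter)
  [5] 'e' (letter)
Units from scan: 5
Final unit is 'e' after a consonant -> drop as silent (-1)
Sound units = 4 units


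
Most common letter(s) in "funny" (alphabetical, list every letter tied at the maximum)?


Word: "funny"
Letter counts:
  'f': 1
  'n': 2
  'u': 1
  'y': 1
Maximum count = 2
Most frequent = 'n' (2 times each)


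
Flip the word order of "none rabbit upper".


Original: "none rabbit upper"
Words (1..n): none | rabbit | upper
Reversed (n..1): upper | rabbit | none
Result = "upper rabbit none"


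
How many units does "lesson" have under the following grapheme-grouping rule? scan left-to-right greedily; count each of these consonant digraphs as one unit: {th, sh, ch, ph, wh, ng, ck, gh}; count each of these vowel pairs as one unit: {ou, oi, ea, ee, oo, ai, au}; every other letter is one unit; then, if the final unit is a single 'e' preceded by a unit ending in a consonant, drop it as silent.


Word: "lesson" (6 letters)
Left-to-right scan:
  (1) 'l' (letter)
  (2) 'e' (letter)
  (3) 's' (letter)
  (4) 's' (letter)
  (5) 'o' (letter)
  (6) 'n' (letter)
Units from scan: 6
Sound units = 6 units


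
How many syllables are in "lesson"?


Word: "lesson"
Syllable breakdown: les-son
Counting: 2 parts
= 2 syllables


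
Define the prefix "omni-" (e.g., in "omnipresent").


Prefix: omni-
As in: omnipresent -> omni- + present
Meaning = all


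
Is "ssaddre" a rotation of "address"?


Word: "address", Candidate: "ssaddre"
Method: check if candidate is substring of word+word
"addressaddress" contains "ssaddre"? Yes
Is rotation = Yes


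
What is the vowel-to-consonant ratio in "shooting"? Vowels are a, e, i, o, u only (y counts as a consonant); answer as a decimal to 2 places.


Word: "shooting"
Vowels (a,e,i,o,u): 3
Consonants: 5
Ratio = 3/5
= 0.60


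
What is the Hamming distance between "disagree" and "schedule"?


Comparing character by character (same length = 8):
  Pos 0: 'd' vs 's' !=
  Pos 1: 'i' vs 'c' !=
  Pos 2: 's' vs 'h' !=
  Pos 3: 'a' vs 'e' !=
  Pos 4: 'g' vs 'd' !=
  Pos 5: 'r' vs 'u' !=
  Pos 6: 'e' vs 'l' !=
  Pos 7: 'e' vs 'e' =
Hamming distance = 7


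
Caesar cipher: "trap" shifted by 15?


Word: "trap"
Shift: 15
Each letter → (letter + shift) mod 26:
  't' (19) + 15 = 8 → 'i'
  'r' (17) + 15 = 6 → 'g'
  'a' (0) + 15 = 15 → 'p'
  'p' (15) + 15 = 4 → 'e'
Result = "igpe"


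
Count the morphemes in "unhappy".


Word: "unhappy"
Morphemes: un- | happy
Each morpheme carries meaning
= 2 morphemes


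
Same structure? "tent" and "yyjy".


Pattern of "tent": [0, 1, 2, 0]
Pattern of "yyjy": [0, 0, 1, 0]
Patterns do not match
Same pattern = No


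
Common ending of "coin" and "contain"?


Word 1: "coin"
Word 2: "contain"
Comparing from end:
  Pos -1: 'n' == 'n'
  Pos -2: 'i' == 'i'
  Pos -3: 'o' != 'a' (stop)
LCS = "in" (length 2)


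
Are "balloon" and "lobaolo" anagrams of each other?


Word 1: "balloon" → sorted: abllnoo
Word 2: "lobaolo" → sorted: abllooo
Same letters? abllnoo != abllooo
Anagram = No


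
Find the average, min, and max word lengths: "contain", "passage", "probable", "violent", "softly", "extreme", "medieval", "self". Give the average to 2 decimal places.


Lengths: "contain"=7, "passage"=7, "probable"=8, "violent"=7, "softly"=6, "extreme"=7, "medieval"=8, "self"=4
Sum = 54, Count = 8
Average = 54/8 = 6.75
= avg=6.75, min=4, max=8


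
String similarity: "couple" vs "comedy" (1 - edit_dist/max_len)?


Word 1: "couple" (length 6)
Word 2: "comedy" (length 6)
One optimal edit sequence:
  1. keep 'c'
  2. keep 'o'
  3. substitute 'u' -> 'm'  (+1)
  4. substitute 'p' -> 'e'  (+1)
  5. substitute 'l' -> 'd'  (+1)
  6. substitute 'e' -> 'y'  (+1)
Edit distance = 4
Max length = max(6, 6) = 6
Similarity = 1 - 4/6
= 0.3333


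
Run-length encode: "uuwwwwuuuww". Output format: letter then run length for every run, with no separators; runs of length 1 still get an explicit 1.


String: "uuwwwwuuuww"
Scanning for consecutive runs:
  'u' x 2
  'w' x 4
  'u' x 3
  'w' x 2
RLE = "u2w4u3w2"


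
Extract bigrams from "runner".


Word: "runner" (length 6)
Number of bigrams = 6 - 2 + 1 = 5
  Position 0: "ru"
  Position 1: "un"
  Position 2: "nn"
  Position 3: "ne"
  Position 4: "er"
Bigrams = "ru", "un", "nn", "ne", "er"


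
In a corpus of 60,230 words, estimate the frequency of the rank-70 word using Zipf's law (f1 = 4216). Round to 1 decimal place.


Zipf's law: f(r) = f(1) / r
f(1) = 4216
f(70) = 4216 / 70
= 60.2 occurrences


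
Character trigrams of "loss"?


Word: "loss" (length 4)
Number of trigrams = 4 - 3 + 1 = 2
  Position 0: "los"
  Position 1: "oss"
Trigrams = "los", "oss"


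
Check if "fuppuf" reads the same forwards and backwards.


Word: "fuppuf"
Reversed: "fuppuf"
Forward == Backward? fuppuf == fuppuf
Palindrome = Yes


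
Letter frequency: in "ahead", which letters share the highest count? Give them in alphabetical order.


Word: "ahead"
Letter counts:
  'a': 2
  'd': 1
  'e': 1
  'h': 1
Maximum count = 2
Most frequent = 'a' (2 times each)


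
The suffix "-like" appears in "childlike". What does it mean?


Suffix: -like
Example: childlike = child + -like
Meaning = resembling


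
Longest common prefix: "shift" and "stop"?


Word 1: "shift"
Word 2: "stop"
Comparing from start:
  Pos 0: 's' == 's'
  Pos 1: 'h' != 't' (stop)
LCP = "s" (length 1)


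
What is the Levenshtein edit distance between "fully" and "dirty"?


Word 1: "fully" (length 5)
Word 2: "dirty" (length 5)
One optimal edit sequence (insert/delete/substitute each cost 1):
  1. substitute 'f' -> 'd'  (+1)
  2. substitute 'u' -> 'i'  (+1)
  3. substitute 'l' -> 'r'  (+1)
  4. substitute 'l' -> 't'  (+1)
  5. keep 'y'
Total edit operations: 4
Edit distance = 4


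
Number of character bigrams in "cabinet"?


Word: "cabinet" (length 7)
Number of 2-grams = length - 2 + 1 = 7 - 2 + 1
= 6


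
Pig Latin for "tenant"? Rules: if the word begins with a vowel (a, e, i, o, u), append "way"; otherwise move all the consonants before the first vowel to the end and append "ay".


Word: "tenant"
Starts with consonant(s) → move to end, add 'ay'
Consonant cluster: "t"
Pig Latin = "enanttay"


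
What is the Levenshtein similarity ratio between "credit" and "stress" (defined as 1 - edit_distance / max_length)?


Word 1: "credit" (length 6)
Word 2: "stress" (length 6)
One optimal edit sequence:
  1. insert 's'  (+1)
  2. substitute 'c' -> 't'  (+1)
  3. keep 'r'
  4. keep 'e'
  5. delete 'd'  (+1)
  6. substitute 'i' -> 's'  (+1)
  7. substitute 't' -> 's'  (+1)
Edit distance = 5
Max length = max(6, 6) = 6
Similarity = 1 - 5/6
= 0.1667


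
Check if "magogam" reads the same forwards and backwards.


Word: "magogam"
Reversed: "magogam"
Forward == Backward? magogam == magogam
Palindrome = Yes


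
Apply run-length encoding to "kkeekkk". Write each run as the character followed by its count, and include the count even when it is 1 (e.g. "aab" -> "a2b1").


String: "kkeekkk"
Scanning for consecutive runs:
  'k' x 2
  'e' x 2
  'k' x 3
RLE = "k2e2k3"


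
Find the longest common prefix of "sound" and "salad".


Word 1: "sound"
Word 2: "salad"
Comparing from start:
  Pos 0: 's' == 's'
  Pos 1: 'o' != 'a' (stop)
LCP = "s" (length 1)


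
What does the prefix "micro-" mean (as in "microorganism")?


Prefix: micro-
Example: microorganism = micro- + organism
Meaning = small


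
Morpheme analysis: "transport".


Word: "transport"
Morphemes: trans- + port
Each morpheme carries meaning
= 2 morphemes


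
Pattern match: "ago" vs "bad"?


Pattern of "ago": [0, 1, 2]
Pattern of "bad": [0, 1, 2]
Patterns match
Same pattern = Yes


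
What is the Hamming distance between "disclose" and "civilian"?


Comparing character by character (same length = 8):
  Pos 0: 'd' vs 'c' !=
  Pos 1: 'i' vs 'i' =
  Pos 2: 's' vs 'v' !=
  Pos 3: 'c' vs 'i' !=
  Pos 4: 'l' vs 'l' =
  Pos 5: 'o' vs 'i' !=
  Pos 6: 's' vs 'a' !=
  Pos 7: 'e' vs 'n' !=
Hamming distance = 6


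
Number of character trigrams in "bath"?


Word: "bath" (length 4)
Number of 3-grams = length - 3 + 1 = 4 - 3 + 1
= 2


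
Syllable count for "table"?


Word: "table"
Syllable breakdown: ta | ble
Counting: 2 parts
= 2 syllables


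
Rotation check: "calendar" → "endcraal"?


Word: "calendar", Candidate: "endcraal"
Method: check if candidate is substring of word+word
"calendarcalendar" contains "endcraal"? No
Is rotation = No


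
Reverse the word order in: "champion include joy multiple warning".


Original: "champion include joy multiple warning"
Words (1..n): champion | include | joy | multiple | warning
Reversed (n..1): warning | multiple | joy | include | champion
Result = "warning multiple joy include champion"


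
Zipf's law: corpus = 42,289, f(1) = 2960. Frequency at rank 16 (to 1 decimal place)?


Zipf's law: f(r) = f(1) / r
f(1) = 2960
f(16) = 2960 / 16
= 185.0 occurrences


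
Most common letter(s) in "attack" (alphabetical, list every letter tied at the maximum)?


Word: "attack"
Letter counts:
  'a': 2
  'c': 1
  'k': 1
  't': 2
Maximum count = 2
Most frequent = 'a', 't' (2 times each)


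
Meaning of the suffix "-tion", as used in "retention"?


Suffix: -tion
As in: retention -> retain + -tion, with a spelling change
Meaning = act or process


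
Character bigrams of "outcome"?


Word: "outcome" (length 7)
Number of bigrams = 7 - 2 + 1 = 6
  Position 0: "ou"
  Position 1: "ut"
  Position 2: "tc"
  Position 3: "co"
  Position 4: "om"
  Position 5: "me"
Bigrams = "ou", "ut", "tc", "co", "om", "me"


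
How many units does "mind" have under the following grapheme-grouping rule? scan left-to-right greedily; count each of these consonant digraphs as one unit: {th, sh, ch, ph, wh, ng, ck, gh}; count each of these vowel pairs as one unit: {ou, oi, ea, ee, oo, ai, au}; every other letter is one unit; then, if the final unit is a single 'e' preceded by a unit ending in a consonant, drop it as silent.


Word: "mind" (4 letters)
Left-to-right scan:
  (1) 'm' (letter)
  (2) 'i' (letter)
  (3) 'n' (letter)
  (4) 'd' (letter)
Units from scan: 4
Sound units = 4 units


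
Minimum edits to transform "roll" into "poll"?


Word 1: "roll" (length 4)
Word 2: "poll" (length 4)
One optimal edit sequence (insert/delete/substitute each cost 1):
  1. substitute 'r' -> 'p'  (+1)
  2. keep 'o'
  3. keep 'l'
  4. keep 'l'
Total edit operations: 1
Edit distance = 1


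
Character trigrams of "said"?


Word: "said" (length 4)
Number of trigrams = 4 - 3 + 1 = 2
  Position 0: "sai"
  Position 1: "aid"
Trigrams = "sai", "aid"


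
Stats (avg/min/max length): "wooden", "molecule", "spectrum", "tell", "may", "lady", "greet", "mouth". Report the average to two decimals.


Lengths: "wooden"=6, "molecule"=8, "spectrum"=8, "tell"=4, "may"=3, "lady"=4, "greet"=5, "mouth"=5
Sum = 43, Count = 8
Average = 43/8 = 5.38
= avg=5.38, min=3, max=8


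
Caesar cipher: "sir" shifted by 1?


Word: "sir"
Shift: 1
Each letter → (letter + shift) mod 26:
  's' (18) + 1 = 19 → 't'
  'i' (8) + 1 = 9 → 'j'
  'r' (17) + 1 = 18 → 's'
Result = "tjs"


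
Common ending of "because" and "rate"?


Word 1: "because"
Word 2: "rate"
Comparing from end:
  Pos -1: 'e' == 'e'
  Pos -2: 's' != 't' (stop)
LCS = "e" (length 1)


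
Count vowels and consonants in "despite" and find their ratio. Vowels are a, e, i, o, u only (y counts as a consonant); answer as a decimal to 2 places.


Word: "despite"
Vowels (a,e,i,o,u): 3
Consonants: 4
Ratio = 3/4
= 0.75


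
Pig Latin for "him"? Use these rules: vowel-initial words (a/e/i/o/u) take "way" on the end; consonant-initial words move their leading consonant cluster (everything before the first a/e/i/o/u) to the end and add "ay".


Word: "him"
Starts with consonant(s) → move to end, add 'ay'
Consonant cluster: "h"
Pig Latin = "imhay"


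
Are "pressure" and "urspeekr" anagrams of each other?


Word 1: "pressure" → sorted: eeprrssu
Word 2: "urspeekr" → sorted: eekprrsu
Same letters? eeprrssu != eekprrsu
Anagram = No


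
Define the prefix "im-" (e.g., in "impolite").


Prefix: im-
Example: impolite (im- + polite)
Meaning = not / into


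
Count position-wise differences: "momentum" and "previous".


Comparing character by character (same length = 8):
  Pos 0: 'm' vs 'p' !=
  Pos 1: 'o' vs 'r' !=
  Pos 2: 'm' vs 'e' !=
  Pos 3: 'e' vs 'v' !=
  Pos 4: 'n' vs 'i' !=
  Pos 5: 't' vs 'o' !=
  Pos 6: 'u' vs 'u' =
  Pos 7: 'm' vs 's' !=
Hamming distance = 7


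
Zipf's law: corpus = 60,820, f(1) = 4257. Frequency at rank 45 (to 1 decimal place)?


Zipf's law: f(r) = f(1) / r
f(1) = 4257
f(45) = 4257 / 45
= 94.6 occurrences


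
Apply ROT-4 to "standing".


Word: "standing"
Shift: 4
Each letter → (letter + shift) mod 26:
  's' (18) + 4 = 22 → 'w'
  't' (19) + 4 = 23 → 'x'
  'a' (0) + 4 = 4 → 'e'
  'n' (13) + 4 = 17 → 'r'
  'd' (3) + 4 = 7 → 'h'
  'i' (8) + 4 = 12 → 'm'
  'n' (13) + 4 = 17 → 'r'
  'g' (6) + 4 = 10 → 'k'
Result = "wxerhmrk"


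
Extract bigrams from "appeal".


Word: "appeal" (length 6)
Number of bigrams = 6 - 2 + 1 = 5
  Position 0: "ap"
  Position 1: "pp"
  Position 2: "pe"
  Position 3: "ea"
  Position 4: "al"
Bigrams = "ap", "pp", "pe", "ea", "al"


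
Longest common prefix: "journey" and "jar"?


Word 1: "journey"
Word 2: "jar"
Comparing from start:
  Pos 0: 'j' == 'j'
  Pos 1: 'o' != 'a' (stop)
LCP = "j" (length 1)


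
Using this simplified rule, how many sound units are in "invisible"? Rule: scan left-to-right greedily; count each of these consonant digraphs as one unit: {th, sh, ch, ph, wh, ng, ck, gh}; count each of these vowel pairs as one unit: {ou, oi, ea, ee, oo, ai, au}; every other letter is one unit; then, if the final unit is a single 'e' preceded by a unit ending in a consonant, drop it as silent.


Word: "invisible" (9 letters)
Left-to-right scan:
  (1) 'i' (letter)
  (2) 'n' (letter)
  (3) 'v' (letter)
  (4) 'i' (letter)
  (5) 's' (letter)
  (6) 'i' (letter)
  (7) 'b' (letter)
  (8) 'l' (letter)
  (9) 'e' (letter)
Units from scan: 9
Final unit is 'e' after a consonant -> drop as silent (-1)
Sound units = 8 units


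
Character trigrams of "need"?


Word: "need" (length 4)
Number of trigrams = 4 - 3 + 1 = 2
  Position 0: "nee"
  Position 1: "eed"
Trigrams = "nee", "eed"


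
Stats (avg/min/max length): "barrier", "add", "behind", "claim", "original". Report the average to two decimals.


Lengths: "barrier"=7, "add"=3, "behind"=6, "claim"=5, "original"=8
Sum = 29, Count = 5
Average = 29/5 = 5.80
= avg=5.80, min=3, max=8


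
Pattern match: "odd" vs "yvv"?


Pattern of "odd": [0, 1, 1]
Pattern of "yvv": [0, 1, 1]
Patterns match
Same pattern = Yes


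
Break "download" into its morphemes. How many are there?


Word: "download"
Morphemes: down- + load
Each morpheme carries meaning
= 2 morphemes


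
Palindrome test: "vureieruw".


Word: "vureieruw"
Reversed: "wureieruv"
Forward == Backward? vureieruw != wureieruv
Palindrome = No


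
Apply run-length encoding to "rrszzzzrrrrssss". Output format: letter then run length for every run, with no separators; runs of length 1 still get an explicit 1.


String: "rrszzzzrrrrssss"
Scanning for consecutive runs:
  'r' x 2
  's' x 1
  'z' x 4
  'r' x 4
  's' x 4
RLE = "r2s1z4r4s4"


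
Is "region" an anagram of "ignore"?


Word 1: "ignore" → sorted: eginor
Word 2: "region" → sorted: eginor
Same letters? eginor == eginor
Anagram = Yes


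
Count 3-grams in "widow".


Word: "widow" (length 5)
Number of 3-grams = length - 3 + 1 = 5 - 3 + 1
= 3


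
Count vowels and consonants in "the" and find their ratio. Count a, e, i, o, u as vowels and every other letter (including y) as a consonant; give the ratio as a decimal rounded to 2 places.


Word: "the"
Vowels (a,e,i,o,u): 1
Consonants: 2
Ratio = 1/2
= 0.50


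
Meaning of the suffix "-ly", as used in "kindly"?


Suffix: -ly
Example: kindly = kind + -ly
Meaning = in a manner


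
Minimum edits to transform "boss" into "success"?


Word 1: "boss" (length 4)
Word 2: "success" (length 7)
One optimal edit sequence (insert/delete/substitute each cost 1):
  1. insert 's'  (+1)
  2. insert 'u'  (+1)
  3. insert 'c'  (+1)
  4. substitute 'b' -> 'c'  (+1)
  5. substitute 'o' -> 'e'  (+1)
  6. keep 's'
  7. keep 's'
Total edit operations: 5
Edit distance = 5


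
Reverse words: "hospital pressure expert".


Original: "hospital pressure expert"
Words (1..n): hospital | pressure | expert
Reversed (n..1): expert | pressure | hospital
Result = "expert pressure hospital"


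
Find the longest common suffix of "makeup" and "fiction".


Word 1: "makeup"
Word 2: "fiction"
Comparing from end:
  Pos -1: 'p' != 'n' (stop)
LCS = "" (length 0)


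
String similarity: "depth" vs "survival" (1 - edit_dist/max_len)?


Word 1: "depth" (length 5)
Word 2: "survival" (length 8)
One optimal edit sequence:
  1. insert 's'  (+1)
  2. insert 'u'  (+1)
  3. insert 'r'  (+1)
  4. substitute 'd' -> 'v'  (+1)
  5. substitute 'e' -> 'i'  (+1)
  6. substitute 'p' -> 'v'  (+1)
  7. substitute 't' -> 'a'  (+1)
  8. substitute 'h' -> 'l'  (+1)
Edit distance = 8
Max length = max(5, 8) = 8
Similarity = 1 - 8/8
= 0.0000


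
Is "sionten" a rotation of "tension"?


Word: "tension", Candidate: "sionten"
Method: check if candidate is substring of word+word
"tensiontension" contains "sionten"? Yes
Is rotation = Yes


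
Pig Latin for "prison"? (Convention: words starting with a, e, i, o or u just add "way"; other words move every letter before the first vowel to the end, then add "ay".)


Word: "prison"
Starts with consonant(s) → move to end, add 'ay'
Consonant cluster: "pr"
Pig Latin = "isonpray"


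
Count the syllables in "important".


Word: "important"
Syllable breakdown: im-por-tant
Counting: 3 parts
= 3 syllables


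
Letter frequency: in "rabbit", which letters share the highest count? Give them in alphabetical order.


Word: "rabbit"
Letter counts:
  'a': 1
  'b': 2
  'i': 1
  'r': 1
  't': 1
Maximum count = 2
Most frequent = 'b' (2 times each)


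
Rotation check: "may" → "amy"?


Word: "may", Candidate: "amy"
Method: check if candidate is substring of word+word
"maymay" contains "amy"? No
Is rotation = No


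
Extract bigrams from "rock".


Word: "rock" (length 4)
Number of bigrams = 4 - 2 + 1 = 3
  Position 0: "ro"
  Position 1: "oc"
  Position 2: "ck"
Bigrams = "ro", "oc", "ck"


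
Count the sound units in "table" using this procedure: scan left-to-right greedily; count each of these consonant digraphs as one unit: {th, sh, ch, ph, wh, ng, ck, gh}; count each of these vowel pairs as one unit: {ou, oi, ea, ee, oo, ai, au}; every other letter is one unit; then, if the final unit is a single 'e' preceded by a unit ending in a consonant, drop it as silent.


Word: "table" (5 letters)
Left-to-right scan:
  (1) 't' (letter)
  (2) 'a' (letter)
  (3) 'b' (letter)
  (4) 'l' (letter)
  (5) 'e' (letter)
Units from scan: 5
Final unit is 'e' after a consonant -> drop as silent (-1)
Sound units = 4 units


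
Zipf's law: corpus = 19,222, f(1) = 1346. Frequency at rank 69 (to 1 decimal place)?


Zipf's law: f(r) = f(1) / r
f(1) = 1346
f(69) = 1346 / 69
= 19.5 occurrences


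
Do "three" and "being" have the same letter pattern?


Pattern of "three": [0, 1, 2, 3, 3]
Pattern of "being": [0, 1, 2, 3, 4]
Patterns do not match
Same pattern = No


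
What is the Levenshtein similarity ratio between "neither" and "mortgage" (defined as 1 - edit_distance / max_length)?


Word 1: "neither" (length 7)
Word 2: "mortgage" (length 8)
One optimal edit sequence:
  1. substitute 'n' -> 'm'  (+1)
  2. substitute 'e' -> 'o'  (+1)
  3. substitute 'i' -> 'r'  (+1)
  4. keep 't'
  5. insert 'g'  (+1)
  6. substitute 'h' -> 'a'  (+1)
  7. substitute 'e' -> 'g'  (+1)
  8. substitute 'r' -> 'e'  (+1)
Edit distance = 7
Max length = max(7, 8) = 8
Similarity = 1 - 7/8
= 0.1250


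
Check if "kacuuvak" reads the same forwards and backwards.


Word: "kacuuvak"
Reversed: "kavuucak"
Forward == Backward? kacuuvak != kavuucak
Palindrome = No


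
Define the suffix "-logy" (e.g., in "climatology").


Suffix: -logy
Example: climatology (climate + -logy, with a spelling change)
Meaning = study of


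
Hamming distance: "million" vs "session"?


Comparing character by character (same length = 7):
  Pos 0: 'm' vs 's' !=
  Pos 1: 'i' vs 'e' !=
  Pos 2: 'l' vs 's' !=
  Pos 3: 'l' vs 's' !=
  Pos 4: 'i' vs 'i' =
  Pos 5: 'o' vs 'o' =
  Pos 6: 'n' vs 'n' =
Hamming distance = 4


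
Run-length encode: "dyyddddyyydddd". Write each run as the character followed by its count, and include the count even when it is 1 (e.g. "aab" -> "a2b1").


String: "dyyddddyyydddd"
Scanning for consecutive runs:
  'd' x 1
  'y' x 2
  'd' x 4
  'y' x 3
  'd' x 4
RLE = "d1y2d4y3d4"


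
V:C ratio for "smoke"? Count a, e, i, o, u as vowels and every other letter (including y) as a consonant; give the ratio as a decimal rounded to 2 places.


Word: "smoke"
Vowels (a,e,i,o,u): 2
Consonants: 3
Ratio = 2/3
= 0.67


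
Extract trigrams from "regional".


Word: "regional" (length 8)
Number of trigrams = 8 - 3 + 1 = 6
  Position 0: "reg"
  Position 1: "egi"
  Position 2: "gio"
  Position 3: "ion"
  Position 4: "ona"
  Position 5: "nal"
Trigrams = "reg", "egi", "gio", "ion", "ona", "nal"


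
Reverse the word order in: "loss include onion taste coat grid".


Original: "loss include onion taste coat grid"
Words (1..n): loss | include | onion | taste | coat | grid
Reversed (n..1): grid | coat | taste | onion | include | loss
Result = "grid coat taste onion include loss"


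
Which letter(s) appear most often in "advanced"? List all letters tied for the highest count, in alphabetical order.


Word: "advanced"
Letter counts:
  'a': 2
  'c': 1
  'd': 2
  'e': 1
  'n': 1
  'v': 1
Maximum count = 2
Most frequent = 'a', 'd' (2 times each)


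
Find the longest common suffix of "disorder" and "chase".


Word 1: "disorder"
Word 2: "chase"
Comparing from end:
  Pos -1: 'r' != 'e' (stop)
LCS = "" (length 0)


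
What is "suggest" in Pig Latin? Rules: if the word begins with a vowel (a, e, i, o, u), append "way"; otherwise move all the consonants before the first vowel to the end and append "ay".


Word: "suggest"
Starts with consonant(s) → move to end, add 'ay'
Consonant cluster: "s"
Pig Latin = "uggestsay"


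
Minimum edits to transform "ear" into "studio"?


Word 1: "ear" (length 3)
Word 2: "studio" (length 6)
One optimal edit sequence (insert/delete/substitute each cost 1):
  1. insert 's'  (+1)
  2. insert 't'  (+1)
  3. insert 'u'  (+1)
  4. substitute 'e' -> 'd'  (+1)
  5. substitute 'a' -> 'i'  (+1)
  6. substitute 'r' -> 'o'  (+1)
Total edit operations: 6
Edit distance = 6


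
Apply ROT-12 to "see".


Word: "see"
Shift: 12
Each letter → (letter + shift) mod 26:
  's' (18) + 12 = 4 → 'e'
  'e' (4) + 12 = 16 → 'q'
  'e' (4) + 12 = 16 → 'q'
Result = "eqq"


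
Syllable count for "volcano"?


Word: "volcano"
Syllable breakdown: vol / ca / no
Counting: 3 parts
= 3 syllables


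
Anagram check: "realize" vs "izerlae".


Word 1: "realize" → sorted: aeeilrz
Word 2: "izerlae" → sorted: aeeilrz
Same letters? aeeilrz == aeeilrz
Anagram = Yes


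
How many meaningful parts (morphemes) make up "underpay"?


Word: "underpay"
Morphemes: under- + pay
Each morpheme carries meaning
= 2 morphemes


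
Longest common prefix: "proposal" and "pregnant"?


Word 1: "proposal"
Word 2: "pregnant"
Comparing from start:
  Pos 0: 'p' == 'p'
  Pos 1: 'r' == 'r'
  Pos 2: 'o' != 'e' (stop)
LCP = "pr" (length 2)


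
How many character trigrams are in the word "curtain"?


Word: "curtain" (length 7)
Number of 3-grams = length - 3 + 1 = 7 - 3 + 1
= 5


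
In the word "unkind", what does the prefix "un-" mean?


Prefix: un-
As in: unkind -> un- + kind
Meaning = not / reverse


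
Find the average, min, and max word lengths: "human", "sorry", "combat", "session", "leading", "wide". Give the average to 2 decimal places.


Lengths: "human"=5, "sorry"=5, "combat"=6, "session"=7, "leading"=7, "wide"=4
Sum = 34, Count = 6
Average = 34/6 = 5.67
= avg=5.67, min=4, max=7


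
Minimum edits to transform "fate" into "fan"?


Word 1: "fate" (length 4)
Word 2: "fan" (length 3)
One optimal edit sequence (insert/delete/substitute each cost 1):
  1. keep 'f'
  2. keep 'a'
  3. delete 't'  (+1)
  4. substitute 'e' -> 'n'  (+1)
Total edit operations: 2
Edit distance = 2


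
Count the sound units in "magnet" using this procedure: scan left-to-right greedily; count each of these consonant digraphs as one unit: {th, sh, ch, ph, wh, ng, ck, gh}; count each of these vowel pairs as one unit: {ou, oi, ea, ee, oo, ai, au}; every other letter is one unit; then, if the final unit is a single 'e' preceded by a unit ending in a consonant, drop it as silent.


Word: "magnet" (6 letters)
Left-to-right scan:
  1. 'm' (letter)
  2. 'a' (letter)
  3. 'g' (letter)
  4. 'n' (letter)
  5. 'e' (letter)
  6. 't' (letter)
Units from scan: 6
Sound units = 6 units


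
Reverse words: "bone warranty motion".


Original: "bone warranty motion"
Words (1..n): bone | warranty | motion
Reversed (n..1): motion | warranty | bone
Result = "motion warranty bone"


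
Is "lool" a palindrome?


Word: "lool"
Reversed: "lool"
Forward == Backward? lool == lool
Palindrome = Yes


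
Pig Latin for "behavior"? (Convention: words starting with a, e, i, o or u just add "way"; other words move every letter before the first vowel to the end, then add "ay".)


Word: "behavior"
Starts with consonant(s) → move to end, add 'ay'
Consonant cluster: "b"
Pig Latin = "ehaviorbay"


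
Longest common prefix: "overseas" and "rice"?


Word 1: "overseas"
Word 2: "rice"
Comparing from start:
  Pos 0: 'o' != 'r' (stop)
LCP = "" (length 0)


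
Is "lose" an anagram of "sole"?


Word 1: "sole" → sorted: elos
Word 2: "lose" → sorted: elos
Same letters? elos == elos
Anagram = Yes


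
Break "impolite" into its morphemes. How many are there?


Word: "impolite"
Morphemes: im- / polite
Each morpheme carries meaning
= 2 morphemes


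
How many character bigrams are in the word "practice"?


Word: "practice" (length 8)
Number of 2-grams = length - 2 + 1 = 8 - 2 + 1
= 7


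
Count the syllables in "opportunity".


Word: "opportunity"
Syllable breakdown: op-por-tu-ni-ty
Counting: 5 parts
= 5 syllables


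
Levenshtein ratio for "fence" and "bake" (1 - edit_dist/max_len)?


Word 1: "fence" (length 5)
Word 2: "bake" (length 4)
One optimal edit sequence:
  1. delete 'f'  (+1)
  2. substitute 'e' -> 'b'  (+1)
  3. substitute 'n' -> 'a'  (+1)
  4. substitute 'c' -> 'k'  (+1)
  5. keep 'e'
Edit distance = 4
Max length = max(5, 4) = 5
Similarity = 1 - 4/5
= 0.2000


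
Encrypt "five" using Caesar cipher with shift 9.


Word: "five"
Shift: 9
Each letter → (letter + shift) mod 26:
  'f' (5) + 9 = 14 → 'o'
  'i' (8) + 9 = 17 → 'r'
  'v' (21) + 9 = 4 → 'e'
  'e' (4) + 9 = 13 → 'n'
Result = "oren"


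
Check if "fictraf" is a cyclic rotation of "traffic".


Word: "traffic", Candidate: "fictraf"
Method: check if candidate is substring of word+word
"traffictraffic" contains "fictraf"? Yes
Is rotation = Yes


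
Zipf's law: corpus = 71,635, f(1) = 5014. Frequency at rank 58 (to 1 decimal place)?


Zipf's law: f(r) = f(1) / r
f(1) = 5014
f(58) = 5014 / 58
= 86.4 occurrences


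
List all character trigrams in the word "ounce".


Word: "ounce" (length 5)
Number of trigrams = 5 - 3 + 1 = 3
  Position 0: "oun"
  Position 1: "unc"
  Position 2: "nce"
Trigrams = "oun", "unc", "nce"


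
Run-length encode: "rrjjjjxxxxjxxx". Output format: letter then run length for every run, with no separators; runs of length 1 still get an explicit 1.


String: "rrjjjjxxxxjxxx"
Scanning for consecutive runs:
  'r' x 2
  'j' x 4
  'x' x 4
  'j' x 1
  'x' x 3
RLE = "r2j4x4j1x3"


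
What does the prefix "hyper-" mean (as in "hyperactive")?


Prefix: hyper-
Example: hyperactive (hyper- + active)
Meaning = over / excessive


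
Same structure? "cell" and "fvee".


Pattern of "cell": [0, 1, 2, 2]
Pattern of "fvee": [0, 1, 2, 2]
Patterns match
Same pattern = Yes


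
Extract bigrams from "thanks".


Word: "thanks" (length 6)
Number of bigrams = 6 - 2 + 1 = 5
  Position 0: "th"
  Position 1: "ha"
  Position 2: "an"
  Position 3: "nk"
  Position 4: "ks"
Bigrams = "th", "ha", "an", "nk", "ks"


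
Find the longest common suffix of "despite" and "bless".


Word 1: "despite"
Word 2: "bless"
Comparing from end:
  Pos -1: 'e' != 's' (stop)
LCS = "" (length 0)


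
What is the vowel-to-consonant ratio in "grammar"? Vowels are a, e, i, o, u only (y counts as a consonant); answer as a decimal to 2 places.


Word: "grammar"
Vowels (a,e,i,o,u): 2
Consonants: 5
Ratio = 2/5
= 0.40


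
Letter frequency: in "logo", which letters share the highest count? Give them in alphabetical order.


Word: "logo"
Letter counts:
  'g': 1
  'l': 1
  'o': 2
Maximum count = 2
Most frequent = 'o' (2 times each)


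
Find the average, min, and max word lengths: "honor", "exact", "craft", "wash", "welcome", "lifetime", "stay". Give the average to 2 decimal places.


Lengths: "honor"=5, "exact"=5, "craft"=5, "wash"=4, "welcome"=7, "lifetime"=8, "stay"=4
Sum = 38, Count = 7
Average = 38/7 = 5.43
= avg=5.43, min=4, max=8


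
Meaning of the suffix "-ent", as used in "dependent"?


Suffix: -ent
Example: dependent = depend + -ent
Meaning = one who / that which


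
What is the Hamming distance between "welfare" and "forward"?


Comparing character by character (same length = 7):
  Pos 0: 'w' vs 'f' !=
  Pos 1: 'e' vs 'o' !=
  Pos 2: 'l' vs 'r' !=
  Pos 3: 'f' vs 'w' !=
  Pos 4: 'a' vs 'a' =
  Pos 5: 'r' vs 'r' =
  Pos 6: 'e' vs 'd' !=
Hamming distance = 5


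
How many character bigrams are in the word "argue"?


Word: "argue" (length 5)
Number of 2-grams = length - 2 + 1 = 5 - 2 + 1
= 4


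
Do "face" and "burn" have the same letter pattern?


Pattern of "face": [0, 1, 2, 3]
Pattern of "burn": [0, 1, 2, 3]
Patterns match
Same pattern = Yes


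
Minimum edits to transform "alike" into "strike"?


Word 1: "alike" (length 5)
Word 2: "strike" (length 6)
One optimal edit sequence (insert/delete/substitute each cost 1):
  1. insert 's'  (+1)
  2. substitute 'a' -> 't'  (+1)
  3. substitute 'l' -> 'r'  (+1)
  4. keep 'i'
  5. keep 'k'
  6. keep 'e'
Total edit operations: 3
Edit distance = 3


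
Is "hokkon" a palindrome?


Word: "hokkon"
Reversed: "nokkoh"
Forward == Backward? hokkon != nokkoh
Palindrome = No


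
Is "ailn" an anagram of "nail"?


Word 1: "nail" → sorted: ailn
Word 2: "ailn" → sorted: ailn
Same letters? ailn == ailn
Anagram = Yes
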